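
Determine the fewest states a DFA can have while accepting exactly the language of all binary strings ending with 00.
By Myhill–Nerode, count the distinguishable equivalence classes: 3 classes — one per longest suffix of the input that is a prefix of '00' (lengths 0 through 2); only the length-2 class is accepting.
3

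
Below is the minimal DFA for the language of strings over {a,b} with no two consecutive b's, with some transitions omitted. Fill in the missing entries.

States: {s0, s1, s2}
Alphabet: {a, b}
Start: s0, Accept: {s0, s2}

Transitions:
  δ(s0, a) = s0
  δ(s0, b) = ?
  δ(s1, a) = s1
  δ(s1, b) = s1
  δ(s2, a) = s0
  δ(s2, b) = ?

From the language and accept set, identify what each state tracks — s0: last symbol not b (ok); s1: saw bb (dead); s2: last symbol b (ok).
Each missing δ(q, a) is the state matching the new tracked value after reading a.
δ(s0, b) = s2; δ(s2, b) = s1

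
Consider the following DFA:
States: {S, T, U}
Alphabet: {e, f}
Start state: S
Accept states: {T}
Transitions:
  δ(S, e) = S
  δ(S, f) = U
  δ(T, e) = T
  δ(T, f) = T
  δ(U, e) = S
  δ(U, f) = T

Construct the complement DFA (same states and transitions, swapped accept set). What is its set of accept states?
Complement accept states = All states \ Original accept states
= {S, T, U} \ {T}
{S, U}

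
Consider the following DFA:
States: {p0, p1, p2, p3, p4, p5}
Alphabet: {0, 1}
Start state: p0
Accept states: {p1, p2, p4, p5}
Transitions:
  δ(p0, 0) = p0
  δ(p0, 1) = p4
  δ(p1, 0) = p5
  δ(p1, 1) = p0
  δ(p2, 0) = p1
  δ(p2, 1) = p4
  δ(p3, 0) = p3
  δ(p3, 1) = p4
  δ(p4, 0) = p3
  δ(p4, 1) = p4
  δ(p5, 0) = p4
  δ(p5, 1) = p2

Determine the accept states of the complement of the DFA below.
Complement accept states = All states \ Original accept states
= {p0, p1, p2, p3, p4, p5} \ {p1, p2, p4, p5}
{p0, p3}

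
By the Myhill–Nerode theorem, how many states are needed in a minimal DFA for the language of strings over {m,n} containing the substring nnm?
By Myhill–Nerode, count the distinguishable equivalence classes: 4 classes — one per longest suffix of the input that is a prefix of 'nnm' (lengths 0 through 2), plus an absorbing 'already seen nnm' class.
4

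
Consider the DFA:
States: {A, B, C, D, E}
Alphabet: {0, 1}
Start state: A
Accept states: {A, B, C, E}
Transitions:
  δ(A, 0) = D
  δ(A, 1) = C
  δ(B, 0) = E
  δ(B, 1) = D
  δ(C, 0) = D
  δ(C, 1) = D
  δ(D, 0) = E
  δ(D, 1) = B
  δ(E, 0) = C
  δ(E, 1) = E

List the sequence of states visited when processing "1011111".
read '1': A → C
  read '0': C → D
  read '1': D → B
  read '1': B → D
  read '1': D → B
  read '1': B → D
  read '1': D → B
A -> C -> D -> B -> D -> B -> D -> B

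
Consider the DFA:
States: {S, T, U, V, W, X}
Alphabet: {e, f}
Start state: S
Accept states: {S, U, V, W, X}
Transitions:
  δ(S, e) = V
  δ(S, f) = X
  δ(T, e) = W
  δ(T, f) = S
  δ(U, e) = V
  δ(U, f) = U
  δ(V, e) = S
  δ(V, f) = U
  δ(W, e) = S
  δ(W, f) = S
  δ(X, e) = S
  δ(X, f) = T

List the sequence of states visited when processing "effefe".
read 'e': S → V
  read 'f': V → U
  read 'f': U → U
  read 'e': U → V
  read 'f': V → U
  read 'e': U → V
S -> V -> U -> U -> V -> U -> V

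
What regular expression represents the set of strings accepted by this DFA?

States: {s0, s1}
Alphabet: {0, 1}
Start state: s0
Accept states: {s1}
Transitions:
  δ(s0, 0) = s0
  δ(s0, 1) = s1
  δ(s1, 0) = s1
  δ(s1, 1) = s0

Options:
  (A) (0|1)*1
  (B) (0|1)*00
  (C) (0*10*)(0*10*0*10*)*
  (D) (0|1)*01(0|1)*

Check each option against the DFA on short strings; one disagreement eliminates an option:
  (A) (0|1)*1: on '10' the DFA goes s0 → s1 → s1 and accepts (s1 ∈ Accept), but the regex does not match it → eliminate
  (B) (0|1)*00: on '1' the DFA goes s0 → s1 and accepts (s1 ∈ Accept), but the regex does not match it → eliminate
  (C) (0*10*)(0*10*0*10*)*: agrees with the DFA on every string of length ≤ 6
  (D) (0|1)*01(0|1)*: on '1' the DFA goes s0 → s1 and accepts (s1 ∈ Accept), but the regex does not match it → eliminate
Only (C) is consistent with the DFA.
(C) (0*10*)(0*10*0*10*)*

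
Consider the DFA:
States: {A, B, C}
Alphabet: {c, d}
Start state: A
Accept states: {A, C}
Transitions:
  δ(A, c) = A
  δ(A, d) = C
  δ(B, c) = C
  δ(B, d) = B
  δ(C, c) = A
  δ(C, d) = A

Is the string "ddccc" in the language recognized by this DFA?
Processing string "ddccc":
  A --d--> C
  C --d--> A
  A --c--> A
  A --c--> A
  A --c--> A
Final state: A
Accept states: {A, C}
Yes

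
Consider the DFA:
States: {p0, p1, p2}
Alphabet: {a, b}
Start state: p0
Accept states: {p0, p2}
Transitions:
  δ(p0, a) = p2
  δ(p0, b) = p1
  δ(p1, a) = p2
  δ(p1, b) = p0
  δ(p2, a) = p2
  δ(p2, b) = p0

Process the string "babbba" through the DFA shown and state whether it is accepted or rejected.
Processing string "babbba":
  p0 --b--> p1
  p1 --a--> p2
  p2 --b--> p0
  p0 --b--> p1
  p1 --b--> p0
  p0 --a--> p2
Final state: p2
Accept states: {p0, p2}
Yes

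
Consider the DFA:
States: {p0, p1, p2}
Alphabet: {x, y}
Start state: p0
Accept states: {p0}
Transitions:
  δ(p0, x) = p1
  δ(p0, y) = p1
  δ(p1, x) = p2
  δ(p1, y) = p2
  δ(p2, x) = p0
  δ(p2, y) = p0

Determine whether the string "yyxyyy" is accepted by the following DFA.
Processing string "yyxyyy":
  p0 --y--> p1
  p1 --y--> p2
  p2 --x--> p0
  p0 --y--> p1
  p1 --y--> p2
  p2 --y--> p0
Final state: p0
Accept states: {p0}
Yes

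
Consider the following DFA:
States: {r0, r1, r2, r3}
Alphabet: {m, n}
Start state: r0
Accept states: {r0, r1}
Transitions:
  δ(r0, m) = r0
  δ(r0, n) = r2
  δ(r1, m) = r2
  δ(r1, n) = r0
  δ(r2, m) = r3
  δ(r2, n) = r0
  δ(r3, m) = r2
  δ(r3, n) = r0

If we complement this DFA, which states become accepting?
Complement accept states = All states \ Original accept states
= {r0, r1, r2, r3} \ {r0, r1}
{r2, r3}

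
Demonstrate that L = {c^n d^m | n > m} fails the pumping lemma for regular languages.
Assume L is regular with pumping length p. Idea: pumping down the c-block drops the c-count to at most the d-count.
Choose s = c^(p+1) d^p ∈ L (|s| = 2p+1 ≥ p). By the pumping lemma, s = xyz with |xy| ≤ p, |y| > 0, so y = c^k with k ≥ 1. Take i = 0: xz = c^(p+1−k) d^p. Since k ≥ 1, p+1−k ≤ p, so the number of c's is no longer strictly greater than the number of d's, hence xz ∉ L.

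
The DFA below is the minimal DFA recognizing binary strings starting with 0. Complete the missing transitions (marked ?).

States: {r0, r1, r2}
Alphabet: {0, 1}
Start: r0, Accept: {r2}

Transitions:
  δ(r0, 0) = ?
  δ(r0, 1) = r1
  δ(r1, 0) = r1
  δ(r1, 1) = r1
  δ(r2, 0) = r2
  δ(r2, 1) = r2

From the language and accept set, identify what each state tracks — r0: no input read; r1: started with 1 (dead); r2: started with 0.
Each missing δ(q, a) is the state matching the new tracked value after reading a.
δ(r0, 0) = r2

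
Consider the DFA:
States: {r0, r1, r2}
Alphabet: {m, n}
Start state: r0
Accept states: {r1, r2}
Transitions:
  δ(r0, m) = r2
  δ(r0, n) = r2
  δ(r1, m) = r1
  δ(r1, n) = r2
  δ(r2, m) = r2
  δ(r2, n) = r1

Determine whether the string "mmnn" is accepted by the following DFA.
Processing string "mmnn":
  r0 --m--> r2
  r2 --m--> r2
  r2 --n--> r1
  r1 --n--> r2
Final state: r2
Accept states: {r1, r2}
Yes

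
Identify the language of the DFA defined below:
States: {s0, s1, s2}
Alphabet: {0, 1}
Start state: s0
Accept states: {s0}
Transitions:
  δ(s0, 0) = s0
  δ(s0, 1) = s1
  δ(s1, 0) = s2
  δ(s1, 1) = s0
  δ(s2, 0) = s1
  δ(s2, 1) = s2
Testing a few strings:
  '111' → reject
  '1110' → reject
  '00' → accept
  '11' → accept
State roles: s0=value ≡ 0 (mod 3); s1=value ≡ 1 (mod 3); s2=value ≡ 2 (mod 3)
All binary strings representing a multiple of 3 (read in base 2; leading zeros allowed and ε counts as 0)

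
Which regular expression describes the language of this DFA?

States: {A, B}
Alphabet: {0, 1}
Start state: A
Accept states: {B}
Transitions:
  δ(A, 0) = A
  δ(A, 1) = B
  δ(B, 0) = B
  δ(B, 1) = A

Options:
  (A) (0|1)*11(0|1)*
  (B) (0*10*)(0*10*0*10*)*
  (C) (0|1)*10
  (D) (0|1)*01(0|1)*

Check each option against the DFA on short strings; one disagreement eliminates an option:
  (A) (0|1)*11(0|1)*: on '1' the DFA goes A → B and accepts (B ∈ Accept), but the regex does not match it → eliminate
  (B) (0*10*)(0*10*0*10*)*: agrees with the DFA on every string of length ≤ 6
  (C) (0|1)*10: on '1' the DFA goes A → B and accepts (B ∈ Accept), but the regex does not match it → eliminate
  (D) (0|1)*01(0|1)*: on '1' the DFA goes A → B and accepts (B ∈ Accept), but the regex does not match it → eliminate
Only (B) is consistent with the DFA.
(B) (0*10*)(0*10*0*10*)*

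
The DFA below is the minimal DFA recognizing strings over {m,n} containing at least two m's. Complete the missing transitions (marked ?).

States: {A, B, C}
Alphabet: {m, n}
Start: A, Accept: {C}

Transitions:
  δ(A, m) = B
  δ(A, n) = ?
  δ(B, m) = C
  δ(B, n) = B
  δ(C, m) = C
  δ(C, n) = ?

From the language and accept set, identify what each state tracks — A: zero m's seen; B: one m seen; C: ≥ two m's seen.
Each missing δ(q, a) is the state matching the new tracked value after reading a.
δ(A, n) = A; δ(C, n) = C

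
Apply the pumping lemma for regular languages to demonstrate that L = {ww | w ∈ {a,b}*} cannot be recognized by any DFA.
Assume L is regular with pumping length p. Idea: pumping the leading a-block breaks the equality of the two halves.
Choose s = a^p b a^p b ∈ L (with w = a^p b). |s| = 2p+2 ≥ p. By the pumping lemma, s = xyz with |xy| ≤ p, |y| > 0, so y = a^k with k ≥ 1, in the first a-block. Then xy²z = a^(p+k) b a^p b, of length 2p+2+k. If k is odd this length is odd, so it cannot be of the form ww. If k is even, each half has length p+1+k/2 ≤ p+k, so the first half lies entirely inside the leading a-block and contains no b, while the second half ends in b; the halves differ. Either way xy²z ∉ L.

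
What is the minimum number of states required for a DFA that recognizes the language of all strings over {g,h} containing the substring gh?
By Myhill–Nerode, count the distinguishable equivalence classes: three classes — no g yet / g seen but no gh / gh seen.
3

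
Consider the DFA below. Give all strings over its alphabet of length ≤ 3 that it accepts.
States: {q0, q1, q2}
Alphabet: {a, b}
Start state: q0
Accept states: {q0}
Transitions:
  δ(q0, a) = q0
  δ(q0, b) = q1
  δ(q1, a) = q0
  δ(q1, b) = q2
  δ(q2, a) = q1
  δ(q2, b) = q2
ε, a, aa, ba, aaa, aba, baa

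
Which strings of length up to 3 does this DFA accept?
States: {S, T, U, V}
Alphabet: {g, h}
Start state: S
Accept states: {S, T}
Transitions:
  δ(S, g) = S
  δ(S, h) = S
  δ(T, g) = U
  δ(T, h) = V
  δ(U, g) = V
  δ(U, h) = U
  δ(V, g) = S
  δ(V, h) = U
ε, g, h, gg, gh, hg, hh, ggg, ggh, ghg, ghh, hgg, hgh, hhg, hhh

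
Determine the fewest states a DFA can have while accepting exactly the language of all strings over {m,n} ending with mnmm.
By Myhill–Nerode, count the distinguishable equivalence classes: 5 classes — one per longest suffix of the input that is a prefix of 'mnmm' (lengths 0 through 4); only the length-4 class is accepting.
5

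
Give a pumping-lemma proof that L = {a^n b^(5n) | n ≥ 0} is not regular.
Assume L is regular with pumping length p. Idea: pumping the a-block breaks the 1:5 ratio.
Choose s = a^p b^(5p) (length 6p ≥ p). By the pumping lemma, s = xyz with |xy| ≤ p, |y| > 0, so y = a^k with k ≥ 1. Then xy²z = a^(p+k) b^(5p). For this to be in L we would need 5p = 5(p+k), i.e. 5k = 0, contradicting k ≥ 1. So xy²z ∉ L.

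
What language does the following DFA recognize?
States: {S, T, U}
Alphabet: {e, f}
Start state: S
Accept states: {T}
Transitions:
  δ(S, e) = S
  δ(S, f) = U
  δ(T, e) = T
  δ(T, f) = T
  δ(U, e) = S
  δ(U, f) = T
Testing a few strings:
  'efff' → accept
  'ee' → reject
  'fef' → reject
  'e' → reject
State roles: S=no progress toward ff; T=substring ff seen; U=one trailing f
All strings over {e,f} containing the substring ff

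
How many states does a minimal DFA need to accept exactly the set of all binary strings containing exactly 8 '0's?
By Myhill–Nerode, count the distinguishable equivalence classes: 10 classes — having seen 0, 1, …, 8, or >8 copies of '0'; the count-8 class is the only accepting one and >8 is dead.
10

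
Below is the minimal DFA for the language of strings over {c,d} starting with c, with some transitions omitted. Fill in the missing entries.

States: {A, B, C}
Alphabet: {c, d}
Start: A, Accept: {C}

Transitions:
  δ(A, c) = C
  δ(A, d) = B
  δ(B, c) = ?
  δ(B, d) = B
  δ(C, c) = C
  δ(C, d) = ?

From the language and accept set, identify what each state tracks — A: no input read; B: started with d (dead); C: started with c.
Each missing δ(q, a) is the state matching the new tracked value after reading a.
δ(B, c) = B; δ(C, d) = C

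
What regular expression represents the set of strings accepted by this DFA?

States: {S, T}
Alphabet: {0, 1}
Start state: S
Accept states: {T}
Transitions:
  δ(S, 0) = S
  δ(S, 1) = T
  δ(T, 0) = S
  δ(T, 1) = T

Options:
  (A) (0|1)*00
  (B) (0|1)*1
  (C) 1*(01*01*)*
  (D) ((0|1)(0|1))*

Check each option against the DFA on short strings; one disagreement eliminates an option:
  (A) (0|1)*00: on '1' the DFA goes S → T and accepts (T ∈ Accept), but the regex does not match it → eliminate
  (B) (0|1)*1: agrees with the DFA on every string of length ≤ 6
  (C) 1*(01*01*)*: on ε the DFA stays in S and rejects (S ∉ Accept), but the regex matches it → eliminate
  (D) ((0|1)(0|1))*: on ε the DFA stays in S and rejects (S ∉ Accept), but the regex matches it → eliminate
Only (B) is consistent with the DFA.
(B) (0|1)*1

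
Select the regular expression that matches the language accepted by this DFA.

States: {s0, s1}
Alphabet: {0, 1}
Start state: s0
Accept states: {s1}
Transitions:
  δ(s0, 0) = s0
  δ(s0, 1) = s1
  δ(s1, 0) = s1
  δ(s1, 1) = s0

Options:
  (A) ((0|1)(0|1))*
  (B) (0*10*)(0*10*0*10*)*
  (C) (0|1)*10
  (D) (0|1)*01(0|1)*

Check each option against the DFA on short strings; one disagreement eliminates an option:
  (A) ((0|1)(0|1))*: on ε the DFA stays in s0 and rejects (s0 ∉ Accept), but the regex matches it → eliminate
  (B) (0*10*)(0*10*0*10*)*: agrees with the DFA on every string of length ≤ 6
  (C) (0|1)*10: on '1' the DFA goes s0 → s1 and accepts (s1 ∈ Accept), but the regex does not match it → eliminate
  (D) (0|1)*01(0|1)*: on '1' the DFA goes s0 → s1 and accepts (s1 ∈ Accept), but the regex does not match it → eliminate
Only (B) is consistent with the DFA.
(B) (0*10*)(0*10*0*10*)*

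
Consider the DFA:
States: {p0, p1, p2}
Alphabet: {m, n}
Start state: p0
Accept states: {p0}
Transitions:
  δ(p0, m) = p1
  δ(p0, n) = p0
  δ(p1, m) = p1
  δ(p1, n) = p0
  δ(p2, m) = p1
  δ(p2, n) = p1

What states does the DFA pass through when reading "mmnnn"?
read 'm': p0 → p1
  read 'm': p1 → p1
  read 'n': p1 → p0
  read 'n': p0 → p0
  read 'n': p0 → p0
p0 -> p1 -> p1 -> p0 -> p0 -> p0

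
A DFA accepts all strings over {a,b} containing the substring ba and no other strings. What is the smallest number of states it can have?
By Myhill–Nerode, count the distinguishable equivalence classes: 3 classes — one per longest suffix of the input that is a prefix of 'ba' (lengths 0 through 1), plus an absorbing 'already seen ba' class.
3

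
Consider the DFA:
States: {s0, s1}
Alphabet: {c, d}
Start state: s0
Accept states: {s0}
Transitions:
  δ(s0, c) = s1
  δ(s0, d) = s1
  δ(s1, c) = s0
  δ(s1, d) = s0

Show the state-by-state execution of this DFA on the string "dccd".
read 'd': s0 → s1
  read 'c': s1 → s0
  read 'c': s0 → s1
  read 'd': s1 → s0
s0 -> s1 -> s0 -> s1 -> s0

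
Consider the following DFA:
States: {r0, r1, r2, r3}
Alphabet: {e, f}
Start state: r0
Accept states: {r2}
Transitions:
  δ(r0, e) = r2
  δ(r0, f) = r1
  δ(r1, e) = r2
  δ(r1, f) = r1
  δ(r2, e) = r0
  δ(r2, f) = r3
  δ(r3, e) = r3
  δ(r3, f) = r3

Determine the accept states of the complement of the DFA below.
Complement accept states = All states \ Original accept states
= {r0, r1, r2, r3} \ {r2}
{r0, r1, r3}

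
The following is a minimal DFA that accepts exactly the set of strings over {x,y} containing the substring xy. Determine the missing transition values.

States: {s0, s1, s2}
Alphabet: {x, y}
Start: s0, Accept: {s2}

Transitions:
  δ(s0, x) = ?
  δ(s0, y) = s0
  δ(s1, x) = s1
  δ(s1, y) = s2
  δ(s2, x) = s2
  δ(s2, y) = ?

From the language and accept set, identify what each state tracks — s0: no x seen yet; s1: seen a x, waiting for y; s2: substring xy seen.
Each missing δ(q, a) is the state matching the new tracked value after reading a.
δ(s0, x) = s1; δ(s2, y) = s2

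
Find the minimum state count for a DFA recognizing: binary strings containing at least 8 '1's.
By Myhill–Nerode, count the distinguishable equivalence classes: 9 classes — having seen 0, 1, …, 7, or ≥8 copies of '1'; any two classes i < j (j ≤ 8) are distinguished by the string 1^(8−j), which takes class j to 8 copies (accepted) but leaves class i below 8 (rejected).
9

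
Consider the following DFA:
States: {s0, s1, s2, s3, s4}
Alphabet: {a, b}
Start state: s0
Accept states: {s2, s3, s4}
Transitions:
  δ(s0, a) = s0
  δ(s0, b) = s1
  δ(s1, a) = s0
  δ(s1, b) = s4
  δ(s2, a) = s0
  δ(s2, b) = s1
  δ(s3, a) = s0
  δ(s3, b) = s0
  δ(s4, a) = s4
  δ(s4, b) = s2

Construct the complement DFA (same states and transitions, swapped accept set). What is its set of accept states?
Complement accept states = All states \ Original accept states
= {s0, s1, s2, s3, s4} \ {s2, s3, s4}
{s0, s1}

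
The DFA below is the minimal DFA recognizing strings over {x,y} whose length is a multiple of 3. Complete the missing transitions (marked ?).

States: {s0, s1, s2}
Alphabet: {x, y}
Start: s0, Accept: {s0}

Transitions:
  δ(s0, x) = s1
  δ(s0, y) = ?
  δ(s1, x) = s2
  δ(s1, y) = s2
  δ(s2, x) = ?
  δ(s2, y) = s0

From the language and accept set, identify what each state tracks — s0: length ≡ 0 (mod 3); s1: length ≡ 1 (mod 3); s2: length ≡ 2 (mod 3).
Each missing δ(q, a) is the state matching the new tracked value after reading a.
δ(s0, y) = s1; δ(s2, x) = s0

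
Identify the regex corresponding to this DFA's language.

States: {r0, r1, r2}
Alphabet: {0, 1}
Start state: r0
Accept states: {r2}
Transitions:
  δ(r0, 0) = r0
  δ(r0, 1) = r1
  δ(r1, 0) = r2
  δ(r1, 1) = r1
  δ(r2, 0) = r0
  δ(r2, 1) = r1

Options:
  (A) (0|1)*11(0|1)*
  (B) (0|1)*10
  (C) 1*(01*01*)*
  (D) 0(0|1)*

Check each option against the DFA on short strings; one disagreement eliminates an option:
  (A) (0|1)*11(0|1)*: on '10' the DFA goes r0 → r1 → r2 and accepts (r2 ∈ Accept), but the regex does not match it → eliminate
  (B) (0|1)*10: agrees with the DFA on every string of length ≤ 6
  (C) 1*(01*01*)*: on ε the DFA stays in r0 and rejects (r0 ∉ Accept), but the regex matches it → eliminate
  (D) 0(0|1)*: on '0' the DFA goes r0 → r0 and rejects (r0 ∉ Accept), but the regex matches it → eliminate
Only (B) is consistent with the DFA.
(B) (0|1)*10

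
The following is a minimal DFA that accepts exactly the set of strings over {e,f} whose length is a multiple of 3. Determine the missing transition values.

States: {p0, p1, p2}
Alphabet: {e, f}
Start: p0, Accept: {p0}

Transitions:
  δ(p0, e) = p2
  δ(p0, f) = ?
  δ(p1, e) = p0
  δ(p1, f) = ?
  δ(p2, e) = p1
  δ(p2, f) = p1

From the language and accept set, identify what each state tracks — p0: length ≡ 0 (mod 3); p1: length ≡ 2 (mod 3); p2: length ≡ 1 (mod 3).
Each missing δ(q, a) is the state matching the new tracked value after reading a.
δ(p0, f) = p2; δ(p1, f) = p0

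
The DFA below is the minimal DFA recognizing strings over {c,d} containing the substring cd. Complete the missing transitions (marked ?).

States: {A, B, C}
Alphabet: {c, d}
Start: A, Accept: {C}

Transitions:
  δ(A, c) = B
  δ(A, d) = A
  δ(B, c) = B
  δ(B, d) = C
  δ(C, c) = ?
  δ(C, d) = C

From the language and accept set, identify what each state tracks — A: no c seen yet; B: seen a c, waiting for d; C: substring cd seen.
Each missing δ(q, a) is the state matching the new tracked value after reading a.
δ(C, c) = C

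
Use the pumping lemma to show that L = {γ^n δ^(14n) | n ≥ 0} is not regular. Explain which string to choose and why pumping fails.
Assume L is regular with pumping length p. Idea: pumping the γ-block breaks the 1:14 ratio.
Choose s = γ^p δ^(14p) (length 15p ≥ p). By the pumping lemma, s = xyz with |xy| ≤ p, |y| > 0, so y = γ^k with k ≥ 1. Then xy²z = γ^(p+k) δ^(14p). For this to be in L we would need 14p = 14(p+k), i.e. 14k = 0, contradicting k ≥ 1. So xy²z ∉ L.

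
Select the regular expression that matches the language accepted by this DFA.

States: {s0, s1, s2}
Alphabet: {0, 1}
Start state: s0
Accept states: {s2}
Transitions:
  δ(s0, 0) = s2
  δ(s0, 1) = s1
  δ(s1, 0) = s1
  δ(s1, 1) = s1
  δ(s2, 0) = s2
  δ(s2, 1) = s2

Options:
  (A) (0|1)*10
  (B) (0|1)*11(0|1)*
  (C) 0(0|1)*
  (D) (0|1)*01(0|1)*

Check each option against the DFA on short strings; one disagreement eliminates an option:
  (A) (0|1)*10: on '0' the DFA goes s0 → s2 and accepts (s2 ∈ Accept), but the regex does not match it → eliminate
  (B) (0|1)*11(0|1)*: on '0' the DFA goes s0 → s2 and accepts (s2 ∈ Accept), but the regex does not match it → eliminate
  (C) 0(0|1)*: agrees with the DFA on every string of length ≤ 6
  (D) (0|1)*01(0|1)*: on '0' the DFA goes s0 → s2 and accepts (s2 ∈ Accept), but the regex does not match it → eliminate
Only (C) is consistent with the DFA.
(C) 0(0|1)*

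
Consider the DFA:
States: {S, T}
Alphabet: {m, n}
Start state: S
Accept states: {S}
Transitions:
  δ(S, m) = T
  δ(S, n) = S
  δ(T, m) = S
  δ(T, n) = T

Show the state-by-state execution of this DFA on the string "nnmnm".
read 'n': S → S
  read 'n': S → S
  read 'm': S → T
  read 'n': T → T
  read 'm': T → S
S -> S -> S -> T -> T -> S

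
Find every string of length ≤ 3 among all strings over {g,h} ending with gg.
gg, ggg, hgg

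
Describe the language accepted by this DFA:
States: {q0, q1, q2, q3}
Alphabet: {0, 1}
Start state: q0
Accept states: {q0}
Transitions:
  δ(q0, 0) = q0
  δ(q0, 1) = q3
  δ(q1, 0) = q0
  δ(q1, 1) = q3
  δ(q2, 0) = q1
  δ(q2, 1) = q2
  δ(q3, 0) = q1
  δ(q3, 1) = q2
Testing a few strings:
  '1' → reject
  '0' → accept
  '101' → reject
  '1100' → accept
State roles: q0=value ≡ 0 (mod 4); q1=value ≡ 2 (mod 4); q2=value ≡ 3 (mod 4); q3=value ≡ 1 (mod 4)
All binary strings representing a multiple of 4 (read in base 2; leading zeros allowed and ε counts as 0)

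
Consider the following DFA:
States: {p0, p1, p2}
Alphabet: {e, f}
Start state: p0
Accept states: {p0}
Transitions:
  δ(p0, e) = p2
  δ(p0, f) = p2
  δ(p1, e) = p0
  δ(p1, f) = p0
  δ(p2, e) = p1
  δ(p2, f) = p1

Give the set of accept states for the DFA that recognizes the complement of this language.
Complement accept states = All states \ Original accept states
= {p0, p1, p2} \ {p0}
{p1, p2}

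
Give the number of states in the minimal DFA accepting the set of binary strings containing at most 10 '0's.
By Myhill–Nerode, count the distinguishable equivalence classes: 12 classes — having seen 0, 1, …, 10, or >10 copies of '0'; counts 0 through 10 are accepting and >10 is dead.
12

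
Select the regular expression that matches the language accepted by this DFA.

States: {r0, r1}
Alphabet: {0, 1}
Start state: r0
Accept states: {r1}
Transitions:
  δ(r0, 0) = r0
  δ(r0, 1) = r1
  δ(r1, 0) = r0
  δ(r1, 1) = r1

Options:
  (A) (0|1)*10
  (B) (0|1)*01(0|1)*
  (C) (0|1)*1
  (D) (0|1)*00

Check each option against the DFA on short strings; one disagreement eliminates an option:
  (A) (0|1)*10: on '1' the DFA goes r0 → r1 and accepts (r1 ∈ Accept), but the regex does not match it → eliminate
  (B) (0|1)*01(0|1)*: on '1' the DFA goes r0 → r1 and accepts (r1 ∈ Accept), but the regex does not match it → eliminate
  (C) (0|1)*1: agrees with the DFA on every string of length ≤ 6
  (D) (0|1)*00: on '1' the DFA goes r0 → r1 and accepts (r1 ∈ Accept), but the regex does not match it → eliminate
Only (C) is consistent with the DFA.
(C) (0|1)*1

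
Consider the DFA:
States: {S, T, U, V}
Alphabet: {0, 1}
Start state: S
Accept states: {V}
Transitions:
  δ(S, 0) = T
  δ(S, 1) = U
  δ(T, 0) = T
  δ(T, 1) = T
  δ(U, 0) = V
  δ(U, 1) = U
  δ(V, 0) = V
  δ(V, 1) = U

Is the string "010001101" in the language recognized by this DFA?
Processing string "010001101":
  S --0--> T
  T --1--> T
  T --0--> T
  T --0--> T
  T --0--> T
  T --1--> T
  T --1--> T
  T --0--> T
  T --1--> T
Final state: T
Accept states: {V}
No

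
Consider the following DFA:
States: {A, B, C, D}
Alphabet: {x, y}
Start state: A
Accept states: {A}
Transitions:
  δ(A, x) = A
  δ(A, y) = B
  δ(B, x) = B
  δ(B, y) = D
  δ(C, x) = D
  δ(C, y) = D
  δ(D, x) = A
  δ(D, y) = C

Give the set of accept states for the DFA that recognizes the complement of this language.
Complement accept states = All states \ Original accept states
= {A, B, C, D} \ {A}
{B, C, D}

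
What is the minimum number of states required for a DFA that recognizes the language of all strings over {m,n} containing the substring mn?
By Myhill–Nerode, count the distinguishable equivalence classes: three classes — no m yet / m seen but no mn / mn seen.
3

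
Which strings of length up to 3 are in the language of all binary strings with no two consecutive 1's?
ε, 0, 1, 00, 01, 10, 000, 001, 010, 100, 101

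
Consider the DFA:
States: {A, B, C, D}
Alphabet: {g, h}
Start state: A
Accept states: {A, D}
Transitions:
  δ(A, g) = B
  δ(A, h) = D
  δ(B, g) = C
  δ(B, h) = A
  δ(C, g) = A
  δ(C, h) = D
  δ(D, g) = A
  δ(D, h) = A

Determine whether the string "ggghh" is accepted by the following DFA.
Processing string "ggghh":
  A --g--> B
  B --g--> C
  C --g--> A
  A --h--> D
  D --h--> A
Final state: A
Accept states: {A, D}
Yes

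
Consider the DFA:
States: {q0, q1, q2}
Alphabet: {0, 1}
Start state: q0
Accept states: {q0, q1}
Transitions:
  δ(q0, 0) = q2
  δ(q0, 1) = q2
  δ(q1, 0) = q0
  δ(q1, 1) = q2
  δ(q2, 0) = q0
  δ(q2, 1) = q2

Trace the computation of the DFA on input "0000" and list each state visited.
read '0': q0 → q2
  read '0': q2 → q0
  read '0': q0 → q2
  read '0': q2 → q0
q0 -> q2 -> q0 -> q2 -> q0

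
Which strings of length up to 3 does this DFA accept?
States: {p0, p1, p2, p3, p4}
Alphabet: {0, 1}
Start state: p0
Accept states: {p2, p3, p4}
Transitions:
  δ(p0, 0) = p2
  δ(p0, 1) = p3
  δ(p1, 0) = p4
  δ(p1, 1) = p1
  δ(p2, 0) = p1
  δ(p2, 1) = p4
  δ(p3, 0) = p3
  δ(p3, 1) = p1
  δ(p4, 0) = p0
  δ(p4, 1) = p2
0, 1, 01, 10, 000, 011, 100, 110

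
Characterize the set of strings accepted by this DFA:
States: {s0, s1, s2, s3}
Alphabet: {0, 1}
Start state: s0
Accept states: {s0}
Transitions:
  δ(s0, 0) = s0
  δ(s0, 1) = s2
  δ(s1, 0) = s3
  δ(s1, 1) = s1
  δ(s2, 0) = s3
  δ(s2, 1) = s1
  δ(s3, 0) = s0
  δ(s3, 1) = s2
Testing a few strings:
  '0101' → reject
  '010' → reject
  '11' → reject
  '1111' → reject
State roles: s0=value ≡ 0 (mod 4); s1=value ≡ 3 (mod 4); s2=value ≡ 1 (mod 4); s3=value ≡ 2 (mod 4)
All binary strings representing a multiple of 4 (read in base 2; leading zeros allowed and ε counts as 0)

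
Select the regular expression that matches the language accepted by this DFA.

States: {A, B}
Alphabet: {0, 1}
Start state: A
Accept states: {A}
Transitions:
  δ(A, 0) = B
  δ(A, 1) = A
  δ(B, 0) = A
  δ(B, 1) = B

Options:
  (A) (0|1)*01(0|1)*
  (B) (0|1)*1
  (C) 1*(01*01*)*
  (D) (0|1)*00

Check each option against the DFA on short strings; one disagreement eliminates an option:
  (A) (0|1)*01(0|1)*: on ε the DFA stays in A and accepts (A ∈ Accept), but the regex does not match it → eliminate
  (B) (0|1)*1: on ε the DFA stays in A and accepts (A ∈ Accept), but the regex does not match it → eliminate
  (C) 1*(01*01*)*: agrees with the DFA on every string of length ≤ 6
  (D) (0|1)*00: on ε the DFA stays in A and accepts (A ∈ Accept), but the regex does not match it → eliminate
Only (C) is consistent with the DFA.
(C) 1*(01*01*)*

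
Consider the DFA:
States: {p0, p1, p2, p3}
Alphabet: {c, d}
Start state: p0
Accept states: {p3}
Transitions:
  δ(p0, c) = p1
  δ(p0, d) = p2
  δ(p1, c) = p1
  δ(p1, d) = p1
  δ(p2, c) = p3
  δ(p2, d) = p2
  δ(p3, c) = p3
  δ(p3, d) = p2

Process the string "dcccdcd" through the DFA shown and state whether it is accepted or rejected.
Processing string "dcccdcd":
  p0 --d--> p2
  p2 --c--> p3
  p3 --c--> p3
  p3 --c--> p3
  p3 --d--> p2
  p2 --c--> p3
  p3 --d--> p2
Final state: p2
Accept states: {p3}
No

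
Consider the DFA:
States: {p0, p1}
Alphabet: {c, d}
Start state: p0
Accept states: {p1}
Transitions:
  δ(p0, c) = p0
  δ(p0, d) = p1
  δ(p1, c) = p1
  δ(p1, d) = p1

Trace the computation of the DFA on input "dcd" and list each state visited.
read 'd': p0 → p1
  read 'c': p1 → p1
  read 'd': p1 → p1
p0 -> p1 -> p1 -> p1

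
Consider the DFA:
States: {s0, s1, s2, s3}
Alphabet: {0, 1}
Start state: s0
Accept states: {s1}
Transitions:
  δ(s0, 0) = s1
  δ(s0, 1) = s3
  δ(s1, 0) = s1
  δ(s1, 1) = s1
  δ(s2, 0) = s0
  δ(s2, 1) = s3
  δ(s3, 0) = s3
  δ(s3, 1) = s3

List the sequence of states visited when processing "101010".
read '1': s0 → s3
  read '0': s3 → s3
  read '1': s3 → s3
  read '0': s3 → s3
  read '1': s3 → s3
  read '0': s3 → s3
s0 -> s3 -> s3 -> s3 -> s3 -> s3 -> s3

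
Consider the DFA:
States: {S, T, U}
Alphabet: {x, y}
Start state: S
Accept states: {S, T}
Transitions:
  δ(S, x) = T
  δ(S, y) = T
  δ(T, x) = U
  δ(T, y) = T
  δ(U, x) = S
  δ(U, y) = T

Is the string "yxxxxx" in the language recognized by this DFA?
Processing string "yxxxxx":
  S --y--> T
  T --x--> U
  U --x--> S
  S --x--> T
  T --x--> U
  U --x--> S
Final state: S
Accept states: {S, T}
Yes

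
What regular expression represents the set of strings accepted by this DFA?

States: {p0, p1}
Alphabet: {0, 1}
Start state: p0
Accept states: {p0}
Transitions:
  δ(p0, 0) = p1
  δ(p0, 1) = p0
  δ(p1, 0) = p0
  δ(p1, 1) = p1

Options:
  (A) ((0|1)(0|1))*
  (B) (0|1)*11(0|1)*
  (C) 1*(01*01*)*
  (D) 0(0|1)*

Check each option against the DFA on short strings; one disagreement eliminates an option:
  (A) ((0|1)(0|1))*: on '1' the DFA goes p0 → p0 and accepts (p0 ∈ Accept), but the regex does not match it → eliminate
  (B) (0|1)*11(0|1)*: on ε the DFA stays in p0 and accepts (p0 ∈ Accept), but the regex does not match it → eliminate
  (C) 1*(01*01*)*: agrees with the DFA on every string of length ≤ 6
  (D) 0(0|1)*: on ε the DFA stays in p0 and accepts (p0 ∈ Accept), but the regex does not match it → eliminate
Only (C) is consistent with the DFA.
(C) 1*(01*01*)*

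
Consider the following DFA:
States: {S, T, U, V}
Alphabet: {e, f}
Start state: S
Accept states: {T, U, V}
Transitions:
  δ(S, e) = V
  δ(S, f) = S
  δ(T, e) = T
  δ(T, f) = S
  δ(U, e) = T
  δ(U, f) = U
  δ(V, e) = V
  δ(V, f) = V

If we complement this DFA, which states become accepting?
Complement accept states = All states \ Original accept states
= {S, T, U, V} \ {T, U, V}
{S}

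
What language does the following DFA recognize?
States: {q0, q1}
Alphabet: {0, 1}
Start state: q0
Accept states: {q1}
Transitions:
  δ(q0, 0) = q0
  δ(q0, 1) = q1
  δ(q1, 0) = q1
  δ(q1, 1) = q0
Testing a few strings:
  '100' → accept
  '11' → reject
  '1' → accept
  '0' → reject
State roles: q0=even number of 1's so far; q1=odd number of 1's so far
All binary strings with an odd number of 1's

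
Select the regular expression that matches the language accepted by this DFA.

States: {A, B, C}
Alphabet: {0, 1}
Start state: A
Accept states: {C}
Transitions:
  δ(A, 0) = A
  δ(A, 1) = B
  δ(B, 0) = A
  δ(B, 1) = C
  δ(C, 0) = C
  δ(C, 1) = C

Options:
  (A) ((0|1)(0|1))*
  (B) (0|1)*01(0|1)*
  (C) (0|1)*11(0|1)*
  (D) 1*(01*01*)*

Check each option against the DFA on short strings; one disagreement eliminates an option:
  (A) ((0|1)(0|1))*: on ε the DFA stays in A and rejects (A ∉ Accept), but the regex matches it → eliminate
  (B) (0|1)*01(0|1)*: on '01' the DFA goes A → A → B and rejects (B ∉ Accept), but the regex matches it → eliminate
  (C) (0|1)*11(0|1)*: agrees with the DFA on every string of length ≤ 6
  (D) 1*(01*01*)*: on ε the DFA stays in A and rejects (A ∉ Accept), but the regex matches it → eliminate
Only (C) is consistent with the DFA.
(C) (0|1)*11(0|1)*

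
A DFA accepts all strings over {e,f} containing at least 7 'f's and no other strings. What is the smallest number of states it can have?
By Myhill–Nerode, count the distinguishable equivalence classes: 8 classes — having seen 0, 1, …, 6, or ≥7 copies of 'f'; any two classes i < j (j ≤ 7) are distinguished by the string f^(7−j), which takes class j to 7 copies (accepted) but leaves class i below 7 (rejected).
8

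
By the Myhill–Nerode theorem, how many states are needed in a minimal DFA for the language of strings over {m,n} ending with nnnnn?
By Myhill–Nerode, count the distinguishable equivalence classes: 6 classes — one per longest suffix of the input that is a prefix of 'nnnnn' (lengths 0 through 5); only the length-5 class is accepting.
6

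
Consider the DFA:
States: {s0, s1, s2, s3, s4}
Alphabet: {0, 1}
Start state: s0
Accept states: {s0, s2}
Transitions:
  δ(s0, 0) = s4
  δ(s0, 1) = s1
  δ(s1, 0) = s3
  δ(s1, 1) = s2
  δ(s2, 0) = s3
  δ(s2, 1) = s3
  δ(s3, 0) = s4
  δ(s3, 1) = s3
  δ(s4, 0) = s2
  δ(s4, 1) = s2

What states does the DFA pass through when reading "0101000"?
read '0': s0 → s4
  read '1': s4 → s2
  read '0': s2 → s3
  read '1': s3 → s3
  read '0': s3 → s4
  read '0': s4 → s2
  read '0': s2 → s3
s0 -> s4 -> s2 -> s3 -> s3 -> s4 -> s2 -> s3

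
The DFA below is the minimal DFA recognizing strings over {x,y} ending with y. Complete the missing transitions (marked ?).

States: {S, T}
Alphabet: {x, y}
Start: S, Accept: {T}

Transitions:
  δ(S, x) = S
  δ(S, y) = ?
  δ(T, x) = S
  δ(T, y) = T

From the language and accept set, identify what each state tracks — S: last symbol not y; T: last symbol is y.
Each missing δ(q, a) is the state matching the new tracked value after reading a.
δ(S, y) = T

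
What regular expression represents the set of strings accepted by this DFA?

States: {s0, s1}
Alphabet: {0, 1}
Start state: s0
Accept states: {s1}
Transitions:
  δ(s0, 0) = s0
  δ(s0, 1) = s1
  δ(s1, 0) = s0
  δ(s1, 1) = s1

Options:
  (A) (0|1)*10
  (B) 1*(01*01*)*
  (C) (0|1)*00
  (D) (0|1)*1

Check each option against the DFA on short strings; one disagreement eliminates an option:
  (A) (0|1)*10: on '1' the DFA goes s0 → s1 and accepts (s1 ∈ Accept), but the regex does not match it → eliminate
  (B) 1*(01*01*)*: on ε the DFA stays in s0 and rejects (s0 ∉ Accept), but the regex matches it → eliminate
  (C) (0|1)*00: on '1' the DFA goes s0 → s1 and accepts (s1 ∈ Accept), but the regex does not match it → eliminate
  (D) (0|1)*1: agrees with the DFA on every string of length ≤ 6
Only (D) is consistent with the DFA.
(D) (0|1)*1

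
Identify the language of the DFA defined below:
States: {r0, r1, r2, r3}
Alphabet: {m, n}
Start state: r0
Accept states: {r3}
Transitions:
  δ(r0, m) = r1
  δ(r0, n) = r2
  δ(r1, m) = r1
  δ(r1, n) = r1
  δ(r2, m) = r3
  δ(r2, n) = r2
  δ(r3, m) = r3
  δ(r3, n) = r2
Testing a few strings:
  'nn' → reject
  'm' → reject
  'mmmm' → reject
  'nmn' → reject
State roles: r0=no input read; r1=started with m (dead); r2=started with n, last symbol n; r3=started with n, last symbol m
All strings over {m,n} that start with n and end with m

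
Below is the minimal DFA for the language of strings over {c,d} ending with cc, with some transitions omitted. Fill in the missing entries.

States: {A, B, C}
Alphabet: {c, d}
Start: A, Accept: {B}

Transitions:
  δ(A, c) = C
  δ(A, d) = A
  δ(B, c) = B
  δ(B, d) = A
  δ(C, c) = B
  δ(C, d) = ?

From the language and accept set, identify what each state tracks — A: last symbol not c; B: two trailing c's; C: one trailing c.
Each missing δ(q, a) is the state matching the new tracked value after reading a.
δ(C, d) = A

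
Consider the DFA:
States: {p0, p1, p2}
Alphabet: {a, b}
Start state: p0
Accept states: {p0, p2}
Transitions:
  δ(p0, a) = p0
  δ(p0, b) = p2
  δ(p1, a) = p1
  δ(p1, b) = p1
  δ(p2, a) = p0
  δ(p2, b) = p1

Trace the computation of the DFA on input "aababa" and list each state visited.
read 'a': p0 → p0
  read 'a': p0 → p0
  read 'b': p0 → p2
  read 'a': p2 → p0
  read 'b': p0 → p2
  read 'a': p2 → p0
p0 -> p0 -> p0 -> p2 -> p0 -> p2 -> p0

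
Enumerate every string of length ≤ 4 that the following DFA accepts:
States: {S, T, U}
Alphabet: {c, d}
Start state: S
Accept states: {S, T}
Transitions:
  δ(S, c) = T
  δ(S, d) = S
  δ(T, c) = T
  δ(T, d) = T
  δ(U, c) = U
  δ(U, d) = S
ε, c, d, cc, cd, dc, dd, ccc, ccd, cdc, cdd, dcc, dcd, ddc, ddd, cccc, cccd, ccdc, ccdd, cdcc, cdcd, cddc, cddd, dccc, dccd, dcdc, dcdd, ddcc, ddcd, dddc, dddd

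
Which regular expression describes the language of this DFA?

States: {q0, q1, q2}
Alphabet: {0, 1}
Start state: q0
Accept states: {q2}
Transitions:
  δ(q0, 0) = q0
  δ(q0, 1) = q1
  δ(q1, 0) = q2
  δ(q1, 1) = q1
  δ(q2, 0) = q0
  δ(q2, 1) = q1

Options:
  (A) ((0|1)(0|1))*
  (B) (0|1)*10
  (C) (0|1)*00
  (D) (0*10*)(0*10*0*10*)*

Check each option against the DFA on short strings; one disagreement eliminates an option:
  (A) ((0|1)(0|1))*: on ε the DFA stays in q0 and rejects (q0 ∉ Accept), but the regex matches it → eliminate
  (B) (0|1)*10: agrees with the DFA on every string of length ≤ 6
  (C) (0|1)*00: on '00' the DFA goes q0 → q0 → q0 and rejects (q0 ∉ Accept), but the regex matches it → eliminate
  (D) (0*10*)(0*10*0*10*)*: on '1' the DFA goes q0 → q1 and rejects (q1 ∉ Accept), but the regex matches it → eliminate
Only (B) is consistent with the DFA.
(B) (0|1)*10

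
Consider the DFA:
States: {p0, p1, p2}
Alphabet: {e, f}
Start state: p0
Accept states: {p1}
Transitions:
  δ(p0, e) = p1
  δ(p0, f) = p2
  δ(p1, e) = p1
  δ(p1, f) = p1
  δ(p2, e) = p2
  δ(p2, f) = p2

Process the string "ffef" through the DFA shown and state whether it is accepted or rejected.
Processing string "ffef":
  p0 --f--> p2
  p2 --f--> p2
  p2 --e--> p2
  p2 --f--> p2
Final state: p2
Accept states: {p1}
No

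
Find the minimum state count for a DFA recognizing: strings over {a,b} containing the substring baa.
By Myhill–Nerode, count the distinguishable equivalence classes: 4 classes — one per longest suffix of the input that is a prefix of 'baa' (lengths 0 through 2), plus an absorbing 'already seen baa' class.
4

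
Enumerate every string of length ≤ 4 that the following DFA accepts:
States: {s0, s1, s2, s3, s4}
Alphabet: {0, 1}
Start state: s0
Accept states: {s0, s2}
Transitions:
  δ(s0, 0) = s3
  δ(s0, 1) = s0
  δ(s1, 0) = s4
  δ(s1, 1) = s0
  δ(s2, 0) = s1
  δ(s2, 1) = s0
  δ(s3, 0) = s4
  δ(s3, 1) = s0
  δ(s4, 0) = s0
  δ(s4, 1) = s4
ε, 1, 01, 11, 000, 011, 101, 111, 0001, 0010, 0101, 0111, 1000, 1011, 1101, 1111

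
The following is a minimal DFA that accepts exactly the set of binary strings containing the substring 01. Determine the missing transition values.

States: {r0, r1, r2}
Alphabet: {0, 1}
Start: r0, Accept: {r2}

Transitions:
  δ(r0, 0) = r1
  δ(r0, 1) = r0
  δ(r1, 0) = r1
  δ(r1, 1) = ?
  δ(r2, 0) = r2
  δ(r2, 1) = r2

From the language and accept set, identify what each state tracks — r0: no 0 seen yet; r1: seen a 0, waiting for 1; r2: substring 01 seen.
Each missing δ(q, a) is the state matching the new tracked value after reading a.
δ(r1, 1) = r2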